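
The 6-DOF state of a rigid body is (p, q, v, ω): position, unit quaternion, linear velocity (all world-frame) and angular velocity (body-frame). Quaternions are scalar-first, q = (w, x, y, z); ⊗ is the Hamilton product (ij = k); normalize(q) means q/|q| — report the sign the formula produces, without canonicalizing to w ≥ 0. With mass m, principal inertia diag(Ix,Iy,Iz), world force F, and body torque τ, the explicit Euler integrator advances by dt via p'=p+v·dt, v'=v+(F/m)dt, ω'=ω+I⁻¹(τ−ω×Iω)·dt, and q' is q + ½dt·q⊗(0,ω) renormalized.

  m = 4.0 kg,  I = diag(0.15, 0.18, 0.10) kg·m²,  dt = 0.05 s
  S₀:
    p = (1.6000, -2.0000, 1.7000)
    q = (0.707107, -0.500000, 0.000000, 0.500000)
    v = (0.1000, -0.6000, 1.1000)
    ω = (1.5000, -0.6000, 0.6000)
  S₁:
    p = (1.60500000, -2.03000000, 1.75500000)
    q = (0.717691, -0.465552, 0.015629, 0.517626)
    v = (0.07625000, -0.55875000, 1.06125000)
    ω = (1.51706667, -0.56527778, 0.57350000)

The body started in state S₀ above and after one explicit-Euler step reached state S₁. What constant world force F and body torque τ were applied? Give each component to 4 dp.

F = (-1.9000, 3.3000, -3.1000)
τ = (0.0800, 0.1700, -0.0800)

Δv = v₁−v₀ = (-0.02375000, 0.04125000, -0.03875000)
F = m·Δv/dt = (-1.9000, 3.3000, -3.1000)
Δω = ω₁−ω₀ = (0.01706667, 0.03472222, -0.02650000)
precession coupling = (0.0288, 0.0450, -0.0270)
τ = I·(Δω/dt) + ω₀×(Iω₀) = (0.0800, 0.1700, -0.0800)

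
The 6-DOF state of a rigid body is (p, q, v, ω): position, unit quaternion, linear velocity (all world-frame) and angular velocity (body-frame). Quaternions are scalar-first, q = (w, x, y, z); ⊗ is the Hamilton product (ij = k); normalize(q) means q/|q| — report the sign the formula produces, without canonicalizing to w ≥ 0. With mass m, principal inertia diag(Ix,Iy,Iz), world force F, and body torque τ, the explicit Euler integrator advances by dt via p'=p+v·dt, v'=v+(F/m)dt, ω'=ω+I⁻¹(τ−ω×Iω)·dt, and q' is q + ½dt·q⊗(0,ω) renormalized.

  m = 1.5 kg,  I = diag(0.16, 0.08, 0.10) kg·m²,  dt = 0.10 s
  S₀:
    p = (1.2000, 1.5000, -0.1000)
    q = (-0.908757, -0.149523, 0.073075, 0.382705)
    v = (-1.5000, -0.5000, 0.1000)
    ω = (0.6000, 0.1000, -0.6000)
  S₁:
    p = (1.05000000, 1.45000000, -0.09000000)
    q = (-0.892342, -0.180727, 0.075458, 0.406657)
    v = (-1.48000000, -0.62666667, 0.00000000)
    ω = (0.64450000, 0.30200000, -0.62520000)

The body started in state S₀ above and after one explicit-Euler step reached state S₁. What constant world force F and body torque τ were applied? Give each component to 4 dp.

F = (0.3000, -1.9000, -1.5000)
τ = (0.0700, 0.1400, -0.0300)

Δω = ω₁−ω₀ = (0.04450000, 0.20200000, -0.02520000)
gyro term ω₀×Iω₀ = (-0.0012, -0.0216, -0.0048)
I·α + gyro = (0.0700, 0.1400, -0.0300)
velocity change Δv = (0.02000000, -0.12666667, -0.10000000)
applied force F = (0.3000, -1.9000, -1.5000)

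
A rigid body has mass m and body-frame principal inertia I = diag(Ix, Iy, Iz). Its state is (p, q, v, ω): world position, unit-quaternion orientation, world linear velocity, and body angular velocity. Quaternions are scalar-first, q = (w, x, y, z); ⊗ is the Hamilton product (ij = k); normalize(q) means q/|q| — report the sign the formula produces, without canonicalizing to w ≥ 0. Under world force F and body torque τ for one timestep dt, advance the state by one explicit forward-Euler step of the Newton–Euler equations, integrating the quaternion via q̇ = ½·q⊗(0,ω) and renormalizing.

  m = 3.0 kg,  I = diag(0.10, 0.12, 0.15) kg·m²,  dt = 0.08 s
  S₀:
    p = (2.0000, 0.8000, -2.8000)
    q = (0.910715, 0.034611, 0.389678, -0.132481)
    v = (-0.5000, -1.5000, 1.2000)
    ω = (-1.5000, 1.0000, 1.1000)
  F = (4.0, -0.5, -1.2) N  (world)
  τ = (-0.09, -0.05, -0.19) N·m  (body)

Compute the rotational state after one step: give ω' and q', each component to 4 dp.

ω' = (-1.5984, 0.9117, 1.0147)
q' = (0.8998, 0.0024, 0.4310, -0.0674)

ω×(Iω) gyroscopic = (0.0330, 0.0825, -0.0300)
angular accel α = (-1.2300, -1.1042, -1.0667)
new body rate ω' = (-1.5984, 0.9117, 1.0147)
q⊗(0,ω) = (-0.1920324, -0.8049457, 1.0713644, 1.6209145)
q + ½dt·q⊗(0,ω), renormalized = (0.8998, 0.0024, 0.4310, -0.0674)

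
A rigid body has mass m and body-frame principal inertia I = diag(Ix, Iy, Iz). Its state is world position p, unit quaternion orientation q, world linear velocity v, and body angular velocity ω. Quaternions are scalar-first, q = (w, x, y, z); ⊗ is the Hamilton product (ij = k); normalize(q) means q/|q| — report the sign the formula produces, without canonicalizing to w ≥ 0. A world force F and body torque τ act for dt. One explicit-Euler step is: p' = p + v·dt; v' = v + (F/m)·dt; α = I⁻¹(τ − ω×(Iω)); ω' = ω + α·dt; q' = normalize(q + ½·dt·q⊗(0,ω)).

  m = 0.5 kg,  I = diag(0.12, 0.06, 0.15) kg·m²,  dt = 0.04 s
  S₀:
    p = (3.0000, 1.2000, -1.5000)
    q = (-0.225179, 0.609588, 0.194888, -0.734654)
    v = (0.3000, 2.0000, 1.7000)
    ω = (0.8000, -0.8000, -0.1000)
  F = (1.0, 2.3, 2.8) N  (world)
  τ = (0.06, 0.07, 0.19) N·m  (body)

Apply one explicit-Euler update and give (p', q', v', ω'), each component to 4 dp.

p' = (3.0120, 1.2800, -1.4320)
q' = (-0.2332, 0.5937, 0.1879, -0.7469)
v' = (0.3800, 2.1840, 1.9240)
ω' = (0.8176, -0.7549, -0.0596)

(τ − ω×Iω)/I = (0.4400, 1.1267, 1.0107)
ω + α·dt = (0.8176, -0.7549, -0.0596)
Hamilton product q⊗(0,ω) = (-0.4052254, -0.7873552, -0.3466212, -0.6210629)
updated quaternion q' = (-0.2332, 0.5937, 0.1879, -0.7469)
p' = p + v·dt = (3.0120, 1.2800, -1.4320)
v' = v + a·dt = (0.3800, 2.1840, 1.9240)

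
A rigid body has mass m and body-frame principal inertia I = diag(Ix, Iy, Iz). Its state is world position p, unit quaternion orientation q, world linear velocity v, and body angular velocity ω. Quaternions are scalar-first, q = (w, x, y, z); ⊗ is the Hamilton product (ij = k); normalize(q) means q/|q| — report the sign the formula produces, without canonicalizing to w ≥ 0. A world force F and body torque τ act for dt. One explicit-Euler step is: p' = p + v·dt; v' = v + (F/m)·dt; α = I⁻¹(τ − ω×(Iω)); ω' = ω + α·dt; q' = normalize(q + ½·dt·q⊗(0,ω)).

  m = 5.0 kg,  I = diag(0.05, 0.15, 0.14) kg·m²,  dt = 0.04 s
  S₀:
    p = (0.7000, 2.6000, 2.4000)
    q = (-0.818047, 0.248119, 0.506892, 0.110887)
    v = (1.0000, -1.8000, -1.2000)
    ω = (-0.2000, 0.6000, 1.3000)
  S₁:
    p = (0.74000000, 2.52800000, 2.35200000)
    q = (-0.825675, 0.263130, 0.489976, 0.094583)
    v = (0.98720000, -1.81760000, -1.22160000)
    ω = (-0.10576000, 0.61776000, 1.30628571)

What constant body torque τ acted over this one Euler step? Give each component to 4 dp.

τ = (0.1100, 0.0900, 0.0100)

ω₁ − ω₀ = (0.09424000, 0.01776000, 0.00628571)
ω₀×(Iω₀) = (-0.0078, 0.0234, -0.0120)
applied torque τ = (0.1100, 0.0900, 0.0100)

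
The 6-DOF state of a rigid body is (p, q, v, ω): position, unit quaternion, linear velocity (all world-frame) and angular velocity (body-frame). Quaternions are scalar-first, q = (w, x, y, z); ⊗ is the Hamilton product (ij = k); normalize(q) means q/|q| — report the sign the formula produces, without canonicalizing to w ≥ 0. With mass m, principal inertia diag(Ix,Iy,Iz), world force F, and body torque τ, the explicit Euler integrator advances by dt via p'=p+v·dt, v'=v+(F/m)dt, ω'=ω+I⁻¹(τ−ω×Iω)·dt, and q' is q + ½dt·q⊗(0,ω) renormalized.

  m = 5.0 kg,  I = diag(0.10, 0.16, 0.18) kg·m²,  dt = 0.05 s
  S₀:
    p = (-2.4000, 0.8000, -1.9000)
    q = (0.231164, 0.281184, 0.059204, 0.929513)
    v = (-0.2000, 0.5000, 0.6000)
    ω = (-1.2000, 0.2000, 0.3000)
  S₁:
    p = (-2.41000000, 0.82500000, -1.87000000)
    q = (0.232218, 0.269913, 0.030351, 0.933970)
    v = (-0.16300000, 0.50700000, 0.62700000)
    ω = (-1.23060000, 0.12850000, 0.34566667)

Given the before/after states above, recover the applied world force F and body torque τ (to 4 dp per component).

F = (3.7000, 0.7000, 2.7000)
τ = (-0.0600, -0.2000, 0.1500)

Δv = v₁−v₀ = (0.03700000, 0.00700000, 0.02700000)
m·(v₁−v₀)/dt = (3.7000, 0.7000, 2.7000)
ω₁ − ω₀ = (-0.03060000, -0.07150000, 0.04566667)
I·α + gyro = (-0.0600, -0.2000, 0.1500)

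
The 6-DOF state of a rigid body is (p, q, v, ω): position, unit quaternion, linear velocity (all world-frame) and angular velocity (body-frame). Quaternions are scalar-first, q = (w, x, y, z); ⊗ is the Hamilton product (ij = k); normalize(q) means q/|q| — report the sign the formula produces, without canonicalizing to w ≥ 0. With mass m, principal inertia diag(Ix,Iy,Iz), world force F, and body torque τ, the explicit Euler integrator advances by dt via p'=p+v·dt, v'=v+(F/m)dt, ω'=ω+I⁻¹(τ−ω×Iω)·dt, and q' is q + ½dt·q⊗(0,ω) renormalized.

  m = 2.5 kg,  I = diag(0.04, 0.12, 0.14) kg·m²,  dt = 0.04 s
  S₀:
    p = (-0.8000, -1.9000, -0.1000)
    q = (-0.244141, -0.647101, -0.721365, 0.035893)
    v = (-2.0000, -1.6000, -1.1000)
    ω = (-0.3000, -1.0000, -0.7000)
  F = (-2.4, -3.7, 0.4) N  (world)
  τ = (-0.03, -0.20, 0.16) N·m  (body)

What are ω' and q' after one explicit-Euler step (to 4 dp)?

ω' = (-0.3440, -1.0597, -0.6611)
q' = (-0.2619, -0.6346, -0.7255, 0.0479)

α = I⁻¹(τ − ω×Iω) = (-1.1000, -1.4917, 0.9714)
ω' = ω + α·dt = (-0.3440, -1.0597, -0.6611)
Hamilton product q⊗(0,ω) = (-0.8903702, 0.6140908, -0.2195976, 0.6015902)
updated quaternion q' = (-0.2619, -0.6346, -0.7255, 0.0479)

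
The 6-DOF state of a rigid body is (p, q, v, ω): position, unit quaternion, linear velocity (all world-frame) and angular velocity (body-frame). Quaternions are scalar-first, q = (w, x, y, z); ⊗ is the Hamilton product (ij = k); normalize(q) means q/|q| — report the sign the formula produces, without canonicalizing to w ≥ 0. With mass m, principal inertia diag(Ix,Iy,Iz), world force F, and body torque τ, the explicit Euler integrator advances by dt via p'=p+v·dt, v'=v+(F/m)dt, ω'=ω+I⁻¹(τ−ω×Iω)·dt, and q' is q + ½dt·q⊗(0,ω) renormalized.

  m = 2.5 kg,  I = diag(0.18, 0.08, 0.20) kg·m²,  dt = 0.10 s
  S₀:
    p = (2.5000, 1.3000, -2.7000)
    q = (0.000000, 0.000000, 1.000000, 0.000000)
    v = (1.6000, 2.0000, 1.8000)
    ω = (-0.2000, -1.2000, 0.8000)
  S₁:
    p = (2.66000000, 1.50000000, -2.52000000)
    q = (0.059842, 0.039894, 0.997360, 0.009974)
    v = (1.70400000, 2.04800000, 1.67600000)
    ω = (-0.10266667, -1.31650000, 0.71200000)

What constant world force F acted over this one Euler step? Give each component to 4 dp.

v₁ − v₀ = (0.10400000, 0.04800000, -0.12400000)
F = m·Δv/dt = (2.6000, 1.2000, -3.1000)

F = (2.6000, 1.2000, -3.1000)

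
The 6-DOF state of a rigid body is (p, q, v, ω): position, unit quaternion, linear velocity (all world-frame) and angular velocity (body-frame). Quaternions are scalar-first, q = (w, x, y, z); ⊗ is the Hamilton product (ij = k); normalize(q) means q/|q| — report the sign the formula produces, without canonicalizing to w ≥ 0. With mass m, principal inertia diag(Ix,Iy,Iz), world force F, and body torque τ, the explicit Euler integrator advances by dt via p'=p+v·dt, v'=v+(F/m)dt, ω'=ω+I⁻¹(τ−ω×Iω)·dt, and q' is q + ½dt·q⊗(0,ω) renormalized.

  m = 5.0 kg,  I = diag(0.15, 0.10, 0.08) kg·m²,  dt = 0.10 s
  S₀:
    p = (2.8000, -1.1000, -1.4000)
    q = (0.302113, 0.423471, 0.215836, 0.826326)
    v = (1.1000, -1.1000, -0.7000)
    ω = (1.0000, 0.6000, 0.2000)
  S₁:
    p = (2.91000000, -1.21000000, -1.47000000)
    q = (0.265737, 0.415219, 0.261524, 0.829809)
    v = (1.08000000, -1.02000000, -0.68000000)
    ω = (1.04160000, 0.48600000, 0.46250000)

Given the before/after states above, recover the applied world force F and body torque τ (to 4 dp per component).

F = (-1.0000, 4.0000, 1.0000)
τ = (0.0600, -0.1000, 0.1800)

velocity change Δv = (-0.02000000, 0.08000000, 0.02000000)
m·(v₁−v₀)/dt = (-1.0000, 4.0000, 1.0000)
ω₁ − ω₀ = (0.04160000, -0.11400000, 0.26250000)
I·α + gyro = (0.0600, -0.1000, 0.1800)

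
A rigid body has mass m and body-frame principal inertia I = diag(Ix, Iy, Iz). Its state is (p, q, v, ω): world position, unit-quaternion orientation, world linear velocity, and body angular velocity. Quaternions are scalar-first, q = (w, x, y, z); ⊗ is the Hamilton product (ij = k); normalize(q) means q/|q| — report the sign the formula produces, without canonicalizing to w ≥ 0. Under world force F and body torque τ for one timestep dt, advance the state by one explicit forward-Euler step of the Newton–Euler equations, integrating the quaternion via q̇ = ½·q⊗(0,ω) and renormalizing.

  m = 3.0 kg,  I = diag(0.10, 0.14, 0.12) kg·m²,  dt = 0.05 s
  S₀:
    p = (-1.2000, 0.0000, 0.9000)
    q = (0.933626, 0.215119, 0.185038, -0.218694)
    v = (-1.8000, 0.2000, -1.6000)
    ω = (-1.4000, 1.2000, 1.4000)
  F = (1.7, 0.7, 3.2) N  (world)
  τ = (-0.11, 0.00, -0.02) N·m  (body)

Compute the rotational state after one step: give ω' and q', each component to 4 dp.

precession coupling ω×(Iω) = (-0.0336, 0.0392, -0.0672)
α = I⁻¹(τ − ω×Iω) = (-0.7640, -0.2800, 0.3933)
new body rate ω' = (-1.4382, 1.1860, 1.4197)
q⊗(0,ω) = (0.3852926, -0.7855904, 1.1253562, 1.8242724)
updated quaternion q' = (0.9417, 0.1952, 0.2128, -0.1728)

ω' = (-1.4382, 1.1860, 1.4197)
q' = (0.9417, 0.1952, 0.2128, -0.1728)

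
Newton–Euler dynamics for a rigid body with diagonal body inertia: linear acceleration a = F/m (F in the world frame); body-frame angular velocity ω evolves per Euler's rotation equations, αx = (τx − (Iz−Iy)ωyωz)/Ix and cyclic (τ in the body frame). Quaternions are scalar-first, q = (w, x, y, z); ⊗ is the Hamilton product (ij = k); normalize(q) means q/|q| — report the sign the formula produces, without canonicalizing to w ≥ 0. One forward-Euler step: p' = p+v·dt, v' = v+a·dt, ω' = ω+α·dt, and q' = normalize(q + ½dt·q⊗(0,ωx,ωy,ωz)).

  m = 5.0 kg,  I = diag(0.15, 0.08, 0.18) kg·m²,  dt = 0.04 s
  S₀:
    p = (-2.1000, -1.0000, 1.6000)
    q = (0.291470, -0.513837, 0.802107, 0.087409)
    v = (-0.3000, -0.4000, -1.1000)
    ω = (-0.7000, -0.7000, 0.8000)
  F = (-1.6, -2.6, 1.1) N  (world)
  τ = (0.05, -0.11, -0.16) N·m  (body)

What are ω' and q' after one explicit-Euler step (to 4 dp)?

ω' = (-0.6717, -0.7634, 0.7721)
q' = (0.2940, -0.5037, 0.8048, 0.1105)

ω×(Iω) gyroscopic = (-0.0560, 0.0168, -0.0343)
(τ − ω×Iω)/I = (0.7067, -1.5850, -0.6983)
ω + α·dt = (-0.6717, -0.7634, 0.7721)
q⊗(0,ω) = (0.1318618, 0.4988429, 0.1458543, 1.1543368)
q + ½dt·q⊗(0,ω), renormalized = (0.2940, -0.5037, 0.8048, 0.1105)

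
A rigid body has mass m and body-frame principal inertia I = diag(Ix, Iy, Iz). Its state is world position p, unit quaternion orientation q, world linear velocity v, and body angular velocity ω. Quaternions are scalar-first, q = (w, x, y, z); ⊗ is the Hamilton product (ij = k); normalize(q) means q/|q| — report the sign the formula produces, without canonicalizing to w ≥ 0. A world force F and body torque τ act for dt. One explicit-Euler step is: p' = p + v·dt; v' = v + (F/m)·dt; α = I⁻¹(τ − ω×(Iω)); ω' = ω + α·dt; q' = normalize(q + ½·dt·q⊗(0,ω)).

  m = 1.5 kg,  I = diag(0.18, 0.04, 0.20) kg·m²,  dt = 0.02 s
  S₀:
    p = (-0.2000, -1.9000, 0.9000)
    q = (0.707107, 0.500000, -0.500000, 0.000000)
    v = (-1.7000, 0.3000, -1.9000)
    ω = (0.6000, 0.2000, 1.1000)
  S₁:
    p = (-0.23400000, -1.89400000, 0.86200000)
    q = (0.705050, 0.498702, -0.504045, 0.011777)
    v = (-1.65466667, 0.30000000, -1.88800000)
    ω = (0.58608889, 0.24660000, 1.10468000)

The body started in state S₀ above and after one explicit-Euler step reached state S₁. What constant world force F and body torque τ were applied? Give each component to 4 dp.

F = (3.4000, 0.0000, 0.9000)
τ = (-0.0900, 0.0800, 0.0300)

rate change Δω = (-0.01391111, 0.04660000, 0.00468000)
precession coupling = (0.0352, -0.0132, -0.0168)
τ = I·(Δω/dt) + ω₀×(Iω₀) = (-0.0900, 0.0800, 0.0300)
Δv = v₁−v₀ = (0.04533333, 0.00000000, 0.01200000)
applied force F = (3.4000, 0.0000, 0.9000)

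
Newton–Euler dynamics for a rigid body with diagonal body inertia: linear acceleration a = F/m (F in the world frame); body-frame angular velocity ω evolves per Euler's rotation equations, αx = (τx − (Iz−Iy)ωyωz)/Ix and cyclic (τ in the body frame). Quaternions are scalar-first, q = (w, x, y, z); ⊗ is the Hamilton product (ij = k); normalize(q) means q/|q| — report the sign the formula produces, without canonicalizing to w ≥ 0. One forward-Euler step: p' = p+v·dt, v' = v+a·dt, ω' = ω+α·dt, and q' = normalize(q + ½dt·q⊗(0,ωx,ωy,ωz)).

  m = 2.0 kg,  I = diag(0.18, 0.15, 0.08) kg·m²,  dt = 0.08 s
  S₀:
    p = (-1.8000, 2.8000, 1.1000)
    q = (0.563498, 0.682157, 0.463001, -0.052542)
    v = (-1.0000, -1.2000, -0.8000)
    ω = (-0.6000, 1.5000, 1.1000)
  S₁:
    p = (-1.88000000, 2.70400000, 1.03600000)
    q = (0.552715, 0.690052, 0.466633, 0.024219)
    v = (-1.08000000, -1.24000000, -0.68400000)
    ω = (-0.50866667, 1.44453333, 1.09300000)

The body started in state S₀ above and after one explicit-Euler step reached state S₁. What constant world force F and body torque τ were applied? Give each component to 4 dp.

v₁ − v₀ = (-0.08000000, -0.04000000, 0.11600000)
F = m·Δv/dt = (-2.0000, -1.0000, 2.9000)
ω₁ − ω₀ = (0.09133333, -0.05546667, -0.00700000)
precession coupling = (-0.1155, -0.0660, 0.0270)
applied torque τ = (0.0900, -0.1700, 0.0200)

F = (-2.0000, -1.0000, 2.9000)
τ = (0.0900, -0.1700, 0.0200)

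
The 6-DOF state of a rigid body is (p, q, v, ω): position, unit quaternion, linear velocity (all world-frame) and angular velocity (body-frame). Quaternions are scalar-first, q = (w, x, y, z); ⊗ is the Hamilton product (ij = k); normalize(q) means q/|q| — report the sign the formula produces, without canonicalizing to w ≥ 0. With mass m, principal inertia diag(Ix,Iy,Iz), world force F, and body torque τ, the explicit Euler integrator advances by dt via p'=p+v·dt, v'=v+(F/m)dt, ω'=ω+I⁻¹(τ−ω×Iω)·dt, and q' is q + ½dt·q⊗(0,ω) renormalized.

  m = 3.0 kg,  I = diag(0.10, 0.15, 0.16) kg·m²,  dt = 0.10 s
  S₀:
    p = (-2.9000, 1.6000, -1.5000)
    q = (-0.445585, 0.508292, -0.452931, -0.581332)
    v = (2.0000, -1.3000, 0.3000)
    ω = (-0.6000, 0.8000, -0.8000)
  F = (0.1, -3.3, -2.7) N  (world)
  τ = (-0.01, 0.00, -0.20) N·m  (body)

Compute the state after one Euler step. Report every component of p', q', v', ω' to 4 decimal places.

(τ − ω×Iω)/I = (-0.0360, 0.1920, -1.1000)
ω + α·dt = (-0.6036, 0.8192, -0.9100)
2q̇ = q⊗(0,ω) = (0.2022544, 1.0947614, 0.3989648, 0.4913430)
updated quaternion q' = (-0.4346, 0.5619, -0.4321, -0.5556)
p + v·dt = (-2.7000, 1.4700, -1.4700)
new velocity v' = (2.0033, -1.4100, 0.2100)

p' = (-2.7000, 1.4700, -1.4700)
q' = (-0.4346, 0.5619, -0.4321, -0.5556)
v' = (2.0033, -1.4100, 0.2100)
ω' = (-0.6036, 0.8192, -0.9100)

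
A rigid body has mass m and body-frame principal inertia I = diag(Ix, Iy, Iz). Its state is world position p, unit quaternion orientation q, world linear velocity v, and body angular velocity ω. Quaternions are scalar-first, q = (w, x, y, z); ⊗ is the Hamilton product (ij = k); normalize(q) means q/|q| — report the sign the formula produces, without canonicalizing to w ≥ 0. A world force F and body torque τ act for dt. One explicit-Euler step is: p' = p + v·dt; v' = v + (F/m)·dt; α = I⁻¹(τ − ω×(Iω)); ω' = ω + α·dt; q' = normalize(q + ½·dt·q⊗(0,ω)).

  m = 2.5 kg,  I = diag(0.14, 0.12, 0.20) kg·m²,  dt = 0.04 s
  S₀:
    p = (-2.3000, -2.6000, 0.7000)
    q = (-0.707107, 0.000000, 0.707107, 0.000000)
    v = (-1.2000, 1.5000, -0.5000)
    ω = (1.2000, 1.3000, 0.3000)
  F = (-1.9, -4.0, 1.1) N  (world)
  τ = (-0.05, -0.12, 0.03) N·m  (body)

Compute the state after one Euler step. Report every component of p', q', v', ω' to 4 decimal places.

p' = (-2.3480, -2.5400, 0.6800)
q' = (-0.7250, -0.0127, 0.6883, -0.0212)
v' = (-1.2304, 1.4360, -0.4824)
ω' = (1.1768, 1.2672, 0.3122)

precession coupling ω×(Iω) = (0.0312, -0.0216, -0.0312)
(τ − ω×Iω)/I = (-0.5800, -0.8200, 0.3060)
new body rate ω' = (1.1768, 1.2672, 0.3122)
Hamilton product q⊗(0,ω) = (-0.9192391, -0.6363963, -0.9192391, -1.0606605)
updated quaternion q' = (-0.7250, -0.0127, 0.6883, -0.0212)
p + v·dt = (-2.3480, -2.5400, 0.6800)
v' = v + a·dt = (-1.2304, 1.4360, -0.4824)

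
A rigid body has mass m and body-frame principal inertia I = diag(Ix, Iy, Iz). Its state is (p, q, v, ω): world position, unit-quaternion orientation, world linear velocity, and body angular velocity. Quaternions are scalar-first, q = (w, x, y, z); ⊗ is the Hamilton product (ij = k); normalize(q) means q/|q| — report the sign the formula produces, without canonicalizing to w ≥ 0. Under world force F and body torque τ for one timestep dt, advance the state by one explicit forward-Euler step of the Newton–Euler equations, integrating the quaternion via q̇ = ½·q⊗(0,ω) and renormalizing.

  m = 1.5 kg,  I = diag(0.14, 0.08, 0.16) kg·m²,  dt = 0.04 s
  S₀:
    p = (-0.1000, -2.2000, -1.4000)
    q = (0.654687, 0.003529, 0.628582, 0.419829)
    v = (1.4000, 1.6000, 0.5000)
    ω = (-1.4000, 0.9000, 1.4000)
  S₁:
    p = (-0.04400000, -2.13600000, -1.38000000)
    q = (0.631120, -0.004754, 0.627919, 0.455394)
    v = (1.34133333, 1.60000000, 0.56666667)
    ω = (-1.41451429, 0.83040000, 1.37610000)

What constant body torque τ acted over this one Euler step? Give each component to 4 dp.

τ = (0.0500, -0.1000, -0.0200)

ω₁ − ω₀ = (-0.01451429, -0.06960000, -0.02390000)
gyro term ω₀×Iω₀ = (0.1008, 0.0392, 0.0756)
τ = I·(Δω/dt) + ω₀×(Iω₀) = (0.0500, -0.1000, -0.0200)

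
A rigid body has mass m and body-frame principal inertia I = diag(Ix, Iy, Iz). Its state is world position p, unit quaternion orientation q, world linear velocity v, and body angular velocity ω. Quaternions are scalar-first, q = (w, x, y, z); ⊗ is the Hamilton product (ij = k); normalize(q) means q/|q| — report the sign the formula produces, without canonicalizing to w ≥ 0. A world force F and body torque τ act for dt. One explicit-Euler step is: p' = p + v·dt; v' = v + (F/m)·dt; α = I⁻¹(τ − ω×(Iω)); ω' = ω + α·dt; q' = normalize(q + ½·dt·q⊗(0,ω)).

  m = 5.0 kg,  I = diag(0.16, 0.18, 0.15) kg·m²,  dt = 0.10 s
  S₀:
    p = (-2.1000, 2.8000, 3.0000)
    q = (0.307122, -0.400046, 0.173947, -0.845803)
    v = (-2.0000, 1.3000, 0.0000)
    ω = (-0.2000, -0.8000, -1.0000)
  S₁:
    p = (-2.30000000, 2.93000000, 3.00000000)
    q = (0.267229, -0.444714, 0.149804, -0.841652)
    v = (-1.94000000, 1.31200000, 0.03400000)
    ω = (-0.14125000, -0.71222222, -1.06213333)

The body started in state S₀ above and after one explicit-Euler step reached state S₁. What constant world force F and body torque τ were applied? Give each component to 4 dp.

velocity change Δv = (0.06000000, 0.01200000, 0.03400000)
applied force F = (3.0000, 0.6000, 1.7000)
ω₁ − ω₀ = (0.05875000, 0.08777778, -0.06213333)
ω₀×(Iω₀) = (-0.0240, 0.0020, 0.0032)
applied torque τ = (0.0700, 0.1600, -0.0900)

F = (3.0000, 0.6000, 1.7000)
τ = (0.0700, 0.1600, -0.0900)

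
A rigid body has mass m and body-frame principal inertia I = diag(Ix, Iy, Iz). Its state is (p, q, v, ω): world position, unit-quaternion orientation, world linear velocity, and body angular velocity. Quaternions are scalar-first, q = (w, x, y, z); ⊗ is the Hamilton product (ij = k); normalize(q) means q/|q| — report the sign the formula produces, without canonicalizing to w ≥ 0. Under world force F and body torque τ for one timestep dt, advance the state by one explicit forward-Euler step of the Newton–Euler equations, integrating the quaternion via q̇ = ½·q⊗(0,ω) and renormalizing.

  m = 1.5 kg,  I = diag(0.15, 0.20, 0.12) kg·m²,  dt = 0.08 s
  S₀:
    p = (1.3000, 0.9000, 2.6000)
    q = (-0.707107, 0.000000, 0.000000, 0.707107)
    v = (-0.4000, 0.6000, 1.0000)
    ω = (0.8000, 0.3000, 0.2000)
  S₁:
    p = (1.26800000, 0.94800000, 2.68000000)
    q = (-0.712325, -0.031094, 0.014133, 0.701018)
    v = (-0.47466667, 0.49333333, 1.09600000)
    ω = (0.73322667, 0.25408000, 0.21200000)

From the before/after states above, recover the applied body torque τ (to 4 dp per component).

τ = (-0.1300, -0.1100, 0.0300)

Δω = ω₁−ω₀ = (-0.06677333, -0.04592000, 0.01200000)
precession coupling = (-0.0048, 0.0048, 0.0120)
τ = I·(Δω/dt) + ω₀×(Iω₀) = (-0.1300, -0.1100, 0.0300)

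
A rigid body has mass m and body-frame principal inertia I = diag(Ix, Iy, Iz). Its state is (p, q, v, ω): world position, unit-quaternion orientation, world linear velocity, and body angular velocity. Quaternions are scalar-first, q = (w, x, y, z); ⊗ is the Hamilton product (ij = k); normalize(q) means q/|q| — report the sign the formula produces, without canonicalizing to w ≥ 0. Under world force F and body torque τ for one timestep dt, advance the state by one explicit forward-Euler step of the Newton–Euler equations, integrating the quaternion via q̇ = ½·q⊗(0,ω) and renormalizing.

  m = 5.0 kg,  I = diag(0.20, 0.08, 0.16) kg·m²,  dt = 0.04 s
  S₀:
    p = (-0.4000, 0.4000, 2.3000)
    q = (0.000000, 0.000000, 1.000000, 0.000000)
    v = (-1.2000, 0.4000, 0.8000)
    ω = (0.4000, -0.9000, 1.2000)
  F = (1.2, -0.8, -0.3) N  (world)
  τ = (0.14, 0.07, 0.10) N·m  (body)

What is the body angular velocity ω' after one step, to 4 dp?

(τ − ω×Iω)/I = (1.1320, 0.6350, 0.3550)
new body rate ω' = (0.4453, -0.8746, 1.2142)

ω' = (0.4453, -0.8746, 1.2142)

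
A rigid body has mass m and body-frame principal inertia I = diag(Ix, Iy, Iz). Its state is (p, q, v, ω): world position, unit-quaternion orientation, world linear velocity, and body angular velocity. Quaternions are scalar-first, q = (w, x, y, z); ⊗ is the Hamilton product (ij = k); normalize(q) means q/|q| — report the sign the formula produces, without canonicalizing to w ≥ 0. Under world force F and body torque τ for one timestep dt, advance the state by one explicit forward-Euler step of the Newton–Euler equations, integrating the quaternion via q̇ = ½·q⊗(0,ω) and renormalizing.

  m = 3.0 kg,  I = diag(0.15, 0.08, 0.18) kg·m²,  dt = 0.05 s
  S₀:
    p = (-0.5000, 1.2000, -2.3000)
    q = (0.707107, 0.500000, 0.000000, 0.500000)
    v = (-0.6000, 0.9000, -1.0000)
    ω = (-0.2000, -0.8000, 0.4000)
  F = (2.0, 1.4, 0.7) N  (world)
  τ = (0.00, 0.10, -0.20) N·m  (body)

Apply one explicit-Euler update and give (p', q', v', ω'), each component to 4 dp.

p' = (-0.5300, 1.2450, -2.3500)
q' = (0.7044, 0.5063, -0.0216, 0.4969)
v' = (-0.5667, 0.9233, -0.9883)
ω' = (-0.1893, -0.7390, 0.3476)

linear accel F/m = (0.6667, 0.4667, 0.2333)
new position p' = (-0.5300, 1.2450, -2.3500)
v + (F/m)dt = (-0.5667, 0.9233, -0.9883)
ω×(Iω) gyroscopic = (-0.0320, 0.0024, -0.0112)
α = I⁻¹(τ − ω×Iω) = (0.2133, 1.2200, -1.0489)
new body rate ω' = (-0.1893, -0.7390, 0.3476)
q⊗(0,ω) = (-0.1000000, 0.2585786, -0.8656856, -0.1171572)
q' = normalize(q + ½dt·q⊗(0,ω)) = (0.7044, 0.5063, -0.0216, 0.4969)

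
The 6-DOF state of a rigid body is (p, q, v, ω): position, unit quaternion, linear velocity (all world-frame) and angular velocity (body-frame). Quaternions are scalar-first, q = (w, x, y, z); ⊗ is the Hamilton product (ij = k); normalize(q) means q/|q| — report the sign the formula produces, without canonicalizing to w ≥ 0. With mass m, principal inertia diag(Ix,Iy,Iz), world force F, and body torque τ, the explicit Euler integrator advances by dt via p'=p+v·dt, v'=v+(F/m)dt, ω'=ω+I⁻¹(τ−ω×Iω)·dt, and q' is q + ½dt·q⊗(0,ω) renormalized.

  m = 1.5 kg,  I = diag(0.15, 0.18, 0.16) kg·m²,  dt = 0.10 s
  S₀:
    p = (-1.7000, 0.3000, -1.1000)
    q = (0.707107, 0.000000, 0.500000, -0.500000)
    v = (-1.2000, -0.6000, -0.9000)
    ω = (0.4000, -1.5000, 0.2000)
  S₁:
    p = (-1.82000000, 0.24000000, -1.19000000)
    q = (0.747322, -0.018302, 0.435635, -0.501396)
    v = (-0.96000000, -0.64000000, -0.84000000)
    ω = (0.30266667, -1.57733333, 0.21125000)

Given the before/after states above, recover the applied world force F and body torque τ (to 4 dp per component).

F = (3.6000, -0.6000, 0.9000)
τ = (-0.1400, -0.1400, 0.0000)

rate change Δω = (-0.09733333, -0.07733333, 0.01125000)
ω₀×(Iω₀) = (0.0060, -0.0008, -0.0180)
τ = I·(Δω/dt) + ω₀×(Iω₀) = (-0.1400, -0.1400, 0.0000)
v₁ − v₀ = (0.24000000, -0.04000000, 0.06000000)
applied force F = (3.6000, -0.6000, 0.9000)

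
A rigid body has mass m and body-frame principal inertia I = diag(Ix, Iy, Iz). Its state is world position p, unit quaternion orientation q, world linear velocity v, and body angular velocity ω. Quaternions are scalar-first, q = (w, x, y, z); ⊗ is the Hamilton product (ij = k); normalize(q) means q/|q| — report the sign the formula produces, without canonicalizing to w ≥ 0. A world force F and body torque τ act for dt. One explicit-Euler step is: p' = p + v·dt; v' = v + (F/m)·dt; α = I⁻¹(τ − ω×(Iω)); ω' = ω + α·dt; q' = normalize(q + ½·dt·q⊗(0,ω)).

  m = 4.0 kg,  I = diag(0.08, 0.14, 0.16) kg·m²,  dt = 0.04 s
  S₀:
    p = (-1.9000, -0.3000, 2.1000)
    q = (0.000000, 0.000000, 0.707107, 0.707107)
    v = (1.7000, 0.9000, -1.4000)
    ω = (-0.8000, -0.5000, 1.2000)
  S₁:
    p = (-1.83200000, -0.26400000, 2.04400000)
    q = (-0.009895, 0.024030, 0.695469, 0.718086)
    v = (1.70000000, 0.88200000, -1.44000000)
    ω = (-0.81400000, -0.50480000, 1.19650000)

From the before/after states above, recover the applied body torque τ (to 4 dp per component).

τ = (-0.0400, 0.0600, 0.0100)

rate change Δω = (-0.01400000, -0.00480000, -0.00350000)
τ = I·(Δω/dt) + ω₀×(Iω₀) = (-0.0400, 0.0600, 0.0100)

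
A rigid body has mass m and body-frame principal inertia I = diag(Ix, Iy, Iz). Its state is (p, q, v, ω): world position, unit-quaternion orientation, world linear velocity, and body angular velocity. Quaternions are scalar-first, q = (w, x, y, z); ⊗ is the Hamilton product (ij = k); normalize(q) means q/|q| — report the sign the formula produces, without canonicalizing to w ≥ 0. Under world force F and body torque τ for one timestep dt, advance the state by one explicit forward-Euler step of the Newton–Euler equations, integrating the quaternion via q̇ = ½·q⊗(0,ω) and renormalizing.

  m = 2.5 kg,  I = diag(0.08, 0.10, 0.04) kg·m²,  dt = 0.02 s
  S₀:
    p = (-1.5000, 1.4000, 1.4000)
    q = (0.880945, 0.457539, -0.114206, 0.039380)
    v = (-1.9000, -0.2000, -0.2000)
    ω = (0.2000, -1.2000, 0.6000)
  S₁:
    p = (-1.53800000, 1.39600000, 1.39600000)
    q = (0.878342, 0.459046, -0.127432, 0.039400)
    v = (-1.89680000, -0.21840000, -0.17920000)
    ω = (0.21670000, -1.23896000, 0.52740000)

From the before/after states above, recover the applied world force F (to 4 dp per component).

F = (0.4000, -2.3000, 2.6000)

velocity change Δv = (0.00320000, -0.01840000, 0.02080000)
applied force F = (0.4000, -2.3000, 2.6000)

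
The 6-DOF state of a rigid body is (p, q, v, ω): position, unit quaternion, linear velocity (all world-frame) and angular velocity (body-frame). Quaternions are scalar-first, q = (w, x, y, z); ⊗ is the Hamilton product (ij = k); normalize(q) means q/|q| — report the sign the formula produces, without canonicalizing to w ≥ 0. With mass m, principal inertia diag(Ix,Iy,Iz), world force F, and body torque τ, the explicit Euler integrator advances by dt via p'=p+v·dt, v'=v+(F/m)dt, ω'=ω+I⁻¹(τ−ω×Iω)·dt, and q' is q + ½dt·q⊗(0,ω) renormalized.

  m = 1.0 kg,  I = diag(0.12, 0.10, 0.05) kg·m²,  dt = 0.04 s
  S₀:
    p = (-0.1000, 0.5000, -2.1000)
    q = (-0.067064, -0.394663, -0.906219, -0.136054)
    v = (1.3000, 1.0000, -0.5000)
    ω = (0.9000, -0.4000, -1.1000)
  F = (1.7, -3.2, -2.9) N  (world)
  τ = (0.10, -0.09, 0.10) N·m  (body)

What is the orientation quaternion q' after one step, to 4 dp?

q' = (-0.0702, -0.3769, -0.9164, -0.1151)

Hamilton product q⊗(0,ω) = (-0.1569503, 0.8820617, -0.5297523, 1.0472327)
q + ½dt·q⊗(0,ω), renormalized = (-0.0702, -0.3769, -0.9164, -0.1151)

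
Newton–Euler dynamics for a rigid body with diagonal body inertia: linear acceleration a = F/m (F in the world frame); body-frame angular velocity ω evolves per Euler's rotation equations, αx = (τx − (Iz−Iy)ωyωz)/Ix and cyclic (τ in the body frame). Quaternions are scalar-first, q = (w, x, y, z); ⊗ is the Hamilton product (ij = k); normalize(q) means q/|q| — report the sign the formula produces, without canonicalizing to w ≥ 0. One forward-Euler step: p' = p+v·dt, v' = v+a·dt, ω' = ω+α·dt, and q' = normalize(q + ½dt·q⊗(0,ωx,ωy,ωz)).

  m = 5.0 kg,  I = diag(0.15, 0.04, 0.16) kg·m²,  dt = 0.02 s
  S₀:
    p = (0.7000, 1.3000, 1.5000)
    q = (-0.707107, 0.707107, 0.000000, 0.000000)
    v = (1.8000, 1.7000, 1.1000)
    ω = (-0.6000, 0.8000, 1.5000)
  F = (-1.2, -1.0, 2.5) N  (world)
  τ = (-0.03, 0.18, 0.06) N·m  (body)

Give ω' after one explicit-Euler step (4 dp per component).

ω' = (-0.6232, 0.8855, 1.5009)

angular accel α = (-1.1600, 4.2750, 0.0450)
new body rate ω' = (-0.6232, 0.8855, 1.5009)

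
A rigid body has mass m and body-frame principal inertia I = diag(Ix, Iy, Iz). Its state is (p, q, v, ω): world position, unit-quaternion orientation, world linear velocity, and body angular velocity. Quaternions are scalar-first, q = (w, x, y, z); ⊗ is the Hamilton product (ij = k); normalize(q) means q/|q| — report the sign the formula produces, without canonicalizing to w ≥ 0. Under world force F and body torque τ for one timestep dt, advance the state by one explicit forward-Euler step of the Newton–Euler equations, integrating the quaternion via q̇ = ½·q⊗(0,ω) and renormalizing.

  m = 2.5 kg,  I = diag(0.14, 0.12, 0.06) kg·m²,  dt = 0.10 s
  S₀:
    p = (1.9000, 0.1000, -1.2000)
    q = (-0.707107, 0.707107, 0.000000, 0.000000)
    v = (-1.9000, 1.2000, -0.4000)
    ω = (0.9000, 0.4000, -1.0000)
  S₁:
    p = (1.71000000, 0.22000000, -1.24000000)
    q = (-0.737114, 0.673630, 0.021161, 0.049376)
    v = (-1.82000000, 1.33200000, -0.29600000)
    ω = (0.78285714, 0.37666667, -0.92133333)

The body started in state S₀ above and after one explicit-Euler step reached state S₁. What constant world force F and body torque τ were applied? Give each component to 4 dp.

F = (2.0000, 3.3000, 2.6000)
τ = (-0.1400, -0.1000, 0.0400)

velocity change Δv = (0.08000000, 0.13200000, 0.10400000)
F = m·Δv/dt = (2.0000, 3.3000, 2.6000)
ω₁ − ω₀ = (-0.11714286, -0.02333333, 0.07866667)
ω₀×(Iω₀) = (0.0240, -0.0720, -0.0072)
applied torque τ = (-0.1400, -0.1000, 0.0400)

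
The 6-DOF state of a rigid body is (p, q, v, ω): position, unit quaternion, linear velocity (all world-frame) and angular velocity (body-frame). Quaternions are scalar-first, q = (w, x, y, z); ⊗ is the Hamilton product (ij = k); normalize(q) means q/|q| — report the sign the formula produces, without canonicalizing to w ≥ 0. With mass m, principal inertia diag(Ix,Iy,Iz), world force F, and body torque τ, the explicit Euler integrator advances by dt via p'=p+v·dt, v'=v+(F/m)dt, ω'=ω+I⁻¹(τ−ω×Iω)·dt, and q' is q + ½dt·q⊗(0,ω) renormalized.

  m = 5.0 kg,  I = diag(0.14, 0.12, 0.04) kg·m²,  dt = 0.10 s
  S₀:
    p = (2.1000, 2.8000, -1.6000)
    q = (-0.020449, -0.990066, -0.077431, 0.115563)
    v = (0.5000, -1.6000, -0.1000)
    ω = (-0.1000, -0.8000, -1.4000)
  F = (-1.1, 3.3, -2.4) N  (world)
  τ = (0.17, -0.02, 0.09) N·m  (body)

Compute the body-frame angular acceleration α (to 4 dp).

α = (1.8543, -0.2833, 2.2900)

gyro term ω×Iω = (-0.0896, 0.0140, -0.0016)
(τ − ω×Iω)/I = (1.8543, -0.2833, 2.2900)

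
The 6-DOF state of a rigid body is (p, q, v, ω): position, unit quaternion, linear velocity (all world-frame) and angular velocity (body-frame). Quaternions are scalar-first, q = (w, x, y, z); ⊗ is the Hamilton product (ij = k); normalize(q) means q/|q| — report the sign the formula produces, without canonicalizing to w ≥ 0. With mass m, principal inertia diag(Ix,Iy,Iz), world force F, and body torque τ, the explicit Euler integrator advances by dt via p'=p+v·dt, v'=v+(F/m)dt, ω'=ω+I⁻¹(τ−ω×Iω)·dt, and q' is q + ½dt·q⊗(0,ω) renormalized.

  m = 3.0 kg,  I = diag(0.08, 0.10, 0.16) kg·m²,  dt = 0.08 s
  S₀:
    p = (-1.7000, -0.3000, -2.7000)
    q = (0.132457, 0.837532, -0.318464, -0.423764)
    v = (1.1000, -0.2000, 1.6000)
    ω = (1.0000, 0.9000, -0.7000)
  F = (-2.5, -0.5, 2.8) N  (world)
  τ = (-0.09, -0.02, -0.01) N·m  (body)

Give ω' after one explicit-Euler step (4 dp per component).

precession coupling ω×(Iω) = (-0.0378, 0.0560, 0.0180)
α = I⁻¹(τ − ω×Iω) = (-0.6525, -0.7600, -0.1750)
new body rate ω' = (0.9478, 0.8392, -0.7140)

ω' = (0.9478, 0.8392, -0.7140)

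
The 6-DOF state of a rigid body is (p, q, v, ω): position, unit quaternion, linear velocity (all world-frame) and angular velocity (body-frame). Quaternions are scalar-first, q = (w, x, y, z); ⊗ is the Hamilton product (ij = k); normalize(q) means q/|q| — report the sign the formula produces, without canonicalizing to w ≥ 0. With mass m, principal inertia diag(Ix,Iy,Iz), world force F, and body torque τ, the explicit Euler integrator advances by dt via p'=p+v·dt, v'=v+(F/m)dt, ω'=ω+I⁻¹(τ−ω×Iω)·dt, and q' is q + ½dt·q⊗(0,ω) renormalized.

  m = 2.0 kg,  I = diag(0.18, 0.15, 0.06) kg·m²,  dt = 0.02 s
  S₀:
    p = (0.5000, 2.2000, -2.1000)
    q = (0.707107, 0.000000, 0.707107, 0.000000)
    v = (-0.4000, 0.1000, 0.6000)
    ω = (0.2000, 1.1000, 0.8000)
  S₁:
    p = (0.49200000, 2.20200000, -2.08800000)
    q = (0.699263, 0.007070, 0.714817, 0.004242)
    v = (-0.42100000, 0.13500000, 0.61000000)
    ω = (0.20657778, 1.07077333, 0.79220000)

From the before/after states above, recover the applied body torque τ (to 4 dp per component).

τ = (-0.0200, -0.2000, -0.0300)

ω₁ − ω₀ = (0.00657778, -0.02922667, -0.00780000)
precession coupling = (-0.0792, 0.0192, -0.0066)
τ = I·(Δω/dt) + ω₀×(Iω₀) = (-0.0200, -0.2000, -0.0300)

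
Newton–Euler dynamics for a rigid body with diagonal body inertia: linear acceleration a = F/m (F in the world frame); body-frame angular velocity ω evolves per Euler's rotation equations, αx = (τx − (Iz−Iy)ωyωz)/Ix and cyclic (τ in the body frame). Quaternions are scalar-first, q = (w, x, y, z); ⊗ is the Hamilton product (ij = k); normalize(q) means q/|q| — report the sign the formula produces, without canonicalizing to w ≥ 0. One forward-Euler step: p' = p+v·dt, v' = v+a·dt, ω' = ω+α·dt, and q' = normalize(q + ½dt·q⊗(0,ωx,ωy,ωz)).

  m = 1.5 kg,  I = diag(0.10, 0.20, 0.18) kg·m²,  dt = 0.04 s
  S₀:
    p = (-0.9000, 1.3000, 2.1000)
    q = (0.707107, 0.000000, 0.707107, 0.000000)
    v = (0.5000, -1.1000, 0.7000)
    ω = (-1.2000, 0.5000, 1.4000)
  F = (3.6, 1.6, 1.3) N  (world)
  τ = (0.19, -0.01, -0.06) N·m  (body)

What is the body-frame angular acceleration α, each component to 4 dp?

gyro term ω×Iω = (-0.0140, 0.1344, -0.0600)
α = I⁻¹(τ − ω×Iω) = (2.0400, -0.7220, 0.0000)

α = (2.0400, -0.7220, 0.0000)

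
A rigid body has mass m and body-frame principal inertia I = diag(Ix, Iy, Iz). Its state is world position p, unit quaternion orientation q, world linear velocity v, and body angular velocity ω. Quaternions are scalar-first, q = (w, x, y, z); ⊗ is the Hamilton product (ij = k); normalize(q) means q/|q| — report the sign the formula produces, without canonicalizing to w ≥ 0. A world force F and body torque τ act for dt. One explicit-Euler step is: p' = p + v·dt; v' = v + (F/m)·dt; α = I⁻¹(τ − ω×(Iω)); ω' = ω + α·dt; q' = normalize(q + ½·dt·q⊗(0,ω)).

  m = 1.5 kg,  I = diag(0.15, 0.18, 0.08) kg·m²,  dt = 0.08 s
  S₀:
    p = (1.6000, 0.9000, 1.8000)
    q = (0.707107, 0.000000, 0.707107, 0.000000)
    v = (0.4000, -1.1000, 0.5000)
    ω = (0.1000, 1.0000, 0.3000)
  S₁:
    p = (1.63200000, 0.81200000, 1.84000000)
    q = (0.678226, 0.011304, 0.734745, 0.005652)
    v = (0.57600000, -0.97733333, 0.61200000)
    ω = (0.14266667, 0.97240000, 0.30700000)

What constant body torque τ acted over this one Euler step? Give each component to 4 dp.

τ = (0.0500, -0.0600, 0.0100)

Δω = ω₁−ω₀ = (0.04266667, -0.02760000, 0.00700000)
ω₀×(Iω₀) = (-0.0300, 0.0021, 0.0030)
I·α + gyro = (0.0500, -0.0600, 0.0100)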